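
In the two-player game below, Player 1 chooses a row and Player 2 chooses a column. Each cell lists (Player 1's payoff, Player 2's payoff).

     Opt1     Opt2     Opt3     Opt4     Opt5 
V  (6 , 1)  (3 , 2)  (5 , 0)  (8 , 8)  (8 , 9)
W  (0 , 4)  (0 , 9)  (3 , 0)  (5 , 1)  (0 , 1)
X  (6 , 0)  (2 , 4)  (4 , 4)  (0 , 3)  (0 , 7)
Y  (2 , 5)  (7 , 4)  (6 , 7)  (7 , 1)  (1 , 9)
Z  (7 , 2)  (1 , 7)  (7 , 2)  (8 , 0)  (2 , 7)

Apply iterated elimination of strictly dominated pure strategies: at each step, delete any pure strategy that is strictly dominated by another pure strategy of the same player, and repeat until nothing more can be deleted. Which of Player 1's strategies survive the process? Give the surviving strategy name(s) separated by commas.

For Player 1, V strictly dominates W on the remaining columns (Opt1: 6>0, Opt2: 3>0, Opt3: 5>3, Opt4: 8>5, Opt5: 8>0); eliminate W.
For Player 2, Opt5 strictly dominates Opt1 on the remaining rows (V: 9>1, X: 7>0, Y: 9>5, Z: 7>2); eliminate Opt1.
Player 1's strategy X is strictly dominated by V (Opt2: 3>2, Opt3: 5>4, Opt4: 8>0, Opt5: 8>0) and is removed.
For Player 2, Opt5 strictly dominates Opt3 on the remaining rows (V: 9>0, Y: 9>7, Z: 7>2); eliminate Opt3.
Player 2's strategy Opt4 is strictly dominated by Opt5 (V: 9>8, Y: 9>1, Z: 7>0) and is removed.
For Player 1, V strictly dominates Z on the remaining columns (Opt2: 3>1, Opt5: 8>2); eliminate Z.
Player 2's strategy Opt2 is strictly dominated by Opt5 (V: 9>2, Y: 9>4) and is removed.
Player 1's strategy Y is strictly dominated by V (Opt5: 8>1) and is removed.
Among the remaining strategies, none is strictly dominated by another pure strategy of the same player, so the elimination stops.
Surviving strategies — Player 1: {V}; Player 2: {Opt5}.

V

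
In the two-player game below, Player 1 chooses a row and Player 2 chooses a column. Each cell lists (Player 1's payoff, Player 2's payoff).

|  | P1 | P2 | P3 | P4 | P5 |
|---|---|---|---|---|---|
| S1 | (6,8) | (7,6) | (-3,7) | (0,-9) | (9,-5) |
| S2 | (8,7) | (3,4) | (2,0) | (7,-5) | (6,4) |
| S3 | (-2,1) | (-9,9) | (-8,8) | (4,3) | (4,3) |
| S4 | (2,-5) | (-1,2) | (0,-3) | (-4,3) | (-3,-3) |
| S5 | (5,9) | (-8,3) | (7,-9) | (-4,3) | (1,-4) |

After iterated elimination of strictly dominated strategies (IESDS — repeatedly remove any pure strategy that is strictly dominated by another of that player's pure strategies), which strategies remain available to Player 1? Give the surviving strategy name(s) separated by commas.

S2

Player 1's strategy S3 is strictly dominated by S2 (P1: 8>-2, P2: 3>-9, P3: 2>-8, P4: 7>4, P5: 6>4) and is removed.
For Player 1, S2 strictly dominates S4 on the remaining columns (P1: 8>2, P2: 3>-1, P3: 2>0, P4: 7>-4, P5: 6>-3); eliminate S4.
Player 2's strategy P2 is strictly dominated by P1 (S1: 8>6, S2: 7>4, S5: 9>3) and is removed.
Player 2's strategy P3 is strictly dominated by P1 (S1: 8>7, S2: 7>0, S5: 9>-9) and is removed.
For Player 1, S1 strictly dominates S5 on the remaining columns (P1: 6>5, P4: 0>-4, P5: 9>1); eliminate S5.
Player 2's strategy P4 is strictly dominated by P1 (S1: 8>-9, S2: 7>-5) and is removed.
Player 2's strategy P5 is strictly dominated by P1 (S1: 8>-5, S2: 7>4) and is removed.
Row S1 is eliminated: S2 beats it against every remaining column (P1: 8>6).
Among the remaining strategies, none is strictly dominated by another pure strategy of the same player, so the elimination stops.
Surviving strategies — Player 1: {S2}; Player 2: {P1}.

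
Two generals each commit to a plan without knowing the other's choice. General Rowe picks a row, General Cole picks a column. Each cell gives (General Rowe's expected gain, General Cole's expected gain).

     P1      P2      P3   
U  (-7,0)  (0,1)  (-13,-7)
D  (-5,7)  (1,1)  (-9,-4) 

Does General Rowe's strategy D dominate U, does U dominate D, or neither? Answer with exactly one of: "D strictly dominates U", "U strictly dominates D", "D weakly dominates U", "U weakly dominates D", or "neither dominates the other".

D strictly dominates U

D's payoffs vs U's, by General Cole's action — P1: -5>-7, P2: 1>0, P3: -9>-13.
Every comparison favours D, so D strictly dominates U.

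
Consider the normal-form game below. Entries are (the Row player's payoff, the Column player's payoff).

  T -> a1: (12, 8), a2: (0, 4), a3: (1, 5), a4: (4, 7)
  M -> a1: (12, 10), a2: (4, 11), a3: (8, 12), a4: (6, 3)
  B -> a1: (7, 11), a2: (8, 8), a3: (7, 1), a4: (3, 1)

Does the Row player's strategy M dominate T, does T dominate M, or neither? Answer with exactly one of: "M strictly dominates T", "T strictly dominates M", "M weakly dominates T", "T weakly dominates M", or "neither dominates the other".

M weakly dominates T

M's payoffs vs T's, by the Column player's action — a1: 12=12, a2: 4>0, a3: 8>1, a4: 6>4.
M is at least as good everywhere and strictly better somewhere (tied only at a1), so M weakly but not strictly dominates T.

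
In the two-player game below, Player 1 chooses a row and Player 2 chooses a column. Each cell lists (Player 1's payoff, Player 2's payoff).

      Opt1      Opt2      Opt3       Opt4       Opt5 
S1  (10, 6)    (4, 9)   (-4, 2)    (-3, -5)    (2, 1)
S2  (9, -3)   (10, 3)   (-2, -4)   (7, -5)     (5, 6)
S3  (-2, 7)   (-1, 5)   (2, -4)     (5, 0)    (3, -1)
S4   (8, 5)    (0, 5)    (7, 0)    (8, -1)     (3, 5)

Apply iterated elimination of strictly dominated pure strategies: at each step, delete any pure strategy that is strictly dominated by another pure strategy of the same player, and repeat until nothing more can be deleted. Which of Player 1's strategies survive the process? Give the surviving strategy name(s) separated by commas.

For Player 2, Opt1 strictly dominates Opt3 on the remaining rows (S1: 6>2, S2: -3>-4, S3: 7>-4, S4: 5>0); eliminate Opt3.
Player 1's strategy S3 is strictly dominated by S2 (Opt1: 9>-2, Opt2: 10>-1, Opt4: 7>5, Opt5: 5>3) and is removed.
Column Opt4 is eliminated: Opt1 beats it against every remaining row (S1: 6>-5, S2: -3>-5, S4: 5>-1).
For Player 1, S2 strictly dominates S4 on the remaining columns (Opt1: 9>8, Opt2: 10>0, Opt5: 5>3); eliminate S4.
Column Opt1 is eliminated: Opt2 beats it against every remaining row (S1: 9>6, S2: 3>-3).
Player 1's strategy S1 is strictly dominated by S2 (Opt2: 10>4, Opt5: 5>2) and is removed.
Column Opt2 is eliminated: Opt5 beats it against every remaining row (S2: 6>3).
Among the remaining strategies, none is strictly dominated by another pure strategy of the same player, so the elimination stops.
Surviving strategies — Player 1: {S2}; Player 2: {Opt5}.

S2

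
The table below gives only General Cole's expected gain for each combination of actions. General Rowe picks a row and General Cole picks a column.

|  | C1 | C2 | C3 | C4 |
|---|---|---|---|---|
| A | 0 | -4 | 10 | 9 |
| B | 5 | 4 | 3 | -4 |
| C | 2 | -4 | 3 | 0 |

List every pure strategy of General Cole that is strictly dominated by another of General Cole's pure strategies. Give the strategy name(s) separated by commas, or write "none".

C1: no other strategy beats it everywhere (C2 at A (0>-4); C3 at B (5>3); C4 at B (5>-4)).
C1 strictly dominates C2 — A: 0>-4, B: 5>4, C: 2>-4.
C3 is not dominated — it holds its own against C1 at A (10>0); C2 at A (10>-4); C4 at A (10>9).
C3 strictly dominates C4 — A: 10>9, B: 3>-4, C: 3>0.

C2, C4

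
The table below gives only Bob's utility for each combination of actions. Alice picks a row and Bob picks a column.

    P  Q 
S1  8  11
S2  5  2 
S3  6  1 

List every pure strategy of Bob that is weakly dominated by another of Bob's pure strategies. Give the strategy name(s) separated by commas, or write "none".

none

Nothing dominates P: Q at S2 (5>2).
Nothing dominates Q: P at S1 (11>8).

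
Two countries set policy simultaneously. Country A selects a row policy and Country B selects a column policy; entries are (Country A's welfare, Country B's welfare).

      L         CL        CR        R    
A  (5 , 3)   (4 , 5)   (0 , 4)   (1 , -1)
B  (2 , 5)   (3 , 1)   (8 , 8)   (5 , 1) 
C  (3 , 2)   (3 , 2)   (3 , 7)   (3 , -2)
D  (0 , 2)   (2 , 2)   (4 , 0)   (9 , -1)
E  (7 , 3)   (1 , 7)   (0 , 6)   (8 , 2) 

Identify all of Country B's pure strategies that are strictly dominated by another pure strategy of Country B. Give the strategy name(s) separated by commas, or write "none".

L: no other strategy beats it everywhere (CL at B (5>1); CR at D (2>0); R at A (3>-1)).
CL is not dominated — it holds its own against L at A (5>3); CR at A (5>4); R at A (5>-1).
CR: no other strategy beats it everywhere (L at A (4>3); CL at B (8>1); R at A (4>-1)).
L strictly dominates R — A: 3>-1, B: 5>1, C: 2>-2, D: 2>-1, E: 3>2.

R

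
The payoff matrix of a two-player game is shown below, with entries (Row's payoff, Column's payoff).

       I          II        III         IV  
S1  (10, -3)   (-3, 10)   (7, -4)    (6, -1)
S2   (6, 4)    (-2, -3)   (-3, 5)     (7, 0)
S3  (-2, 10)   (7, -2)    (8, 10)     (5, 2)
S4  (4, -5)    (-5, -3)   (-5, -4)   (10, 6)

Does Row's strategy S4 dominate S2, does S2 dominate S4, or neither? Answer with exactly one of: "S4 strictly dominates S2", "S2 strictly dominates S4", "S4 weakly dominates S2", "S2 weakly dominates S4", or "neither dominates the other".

S4's payoffs vs S2's, by Column's action — I: 4<6, II: -5<-2, III: -5<-3, IV: 10>7.
S4 does better at IV but worse at I, II, III; neither strategy dominates the other.

neither dominates the other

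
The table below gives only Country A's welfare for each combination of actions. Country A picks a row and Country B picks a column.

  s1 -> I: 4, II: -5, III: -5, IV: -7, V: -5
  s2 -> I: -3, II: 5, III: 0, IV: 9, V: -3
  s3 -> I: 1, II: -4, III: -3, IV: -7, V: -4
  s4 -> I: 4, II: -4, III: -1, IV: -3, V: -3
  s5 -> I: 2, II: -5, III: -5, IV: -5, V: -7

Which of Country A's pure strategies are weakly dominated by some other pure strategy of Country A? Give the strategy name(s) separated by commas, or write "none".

s1, s3, s5

s1: dominated, since s4 does at least as well everywhere (I: 4=4, II: -4>-5, III: -1>-5, IV: -3>-7, V: -3>-5).
s2: no other strategy beats it everywhere (s1 at II (5>-5); s3 at II (5>-4); s4 at II (5>-4); s5 at II (5>-5)).
s3 is weakly dominated by s4 (I: 4>1, II: -4=-4, III: -1>-3, IV: -3>-7, V: -3>-4).
s4: no other strategy beats it everywhere (s1 at II (-4>-5); s2 at I (4>-3); s3 at I (4>1); s5 at I (4>2)).
s5 is weakly dominated by s4 (I: 4>2, II: -4>-5, III: -1>-5, IV: -3>-5, V: -3>-7).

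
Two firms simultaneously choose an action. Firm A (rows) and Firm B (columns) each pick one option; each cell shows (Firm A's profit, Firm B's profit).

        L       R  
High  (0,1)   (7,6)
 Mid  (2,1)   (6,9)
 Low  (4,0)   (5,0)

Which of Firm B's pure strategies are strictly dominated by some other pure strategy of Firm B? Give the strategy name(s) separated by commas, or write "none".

none

L is not dominated — it holds its own against R at Low (0=0).
Nothing dominates R: L at High (6>1).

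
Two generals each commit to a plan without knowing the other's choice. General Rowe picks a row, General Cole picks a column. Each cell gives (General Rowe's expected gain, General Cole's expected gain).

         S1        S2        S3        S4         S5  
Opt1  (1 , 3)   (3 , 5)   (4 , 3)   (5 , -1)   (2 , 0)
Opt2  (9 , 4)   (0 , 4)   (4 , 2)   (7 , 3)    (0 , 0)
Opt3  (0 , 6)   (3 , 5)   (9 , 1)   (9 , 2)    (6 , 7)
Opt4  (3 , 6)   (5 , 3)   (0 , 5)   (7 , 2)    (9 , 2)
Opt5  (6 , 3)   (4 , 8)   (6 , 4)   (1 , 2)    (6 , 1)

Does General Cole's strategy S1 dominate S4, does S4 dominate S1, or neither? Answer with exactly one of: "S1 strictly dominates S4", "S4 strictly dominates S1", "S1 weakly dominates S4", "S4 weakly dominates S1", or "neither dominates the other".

S1's payoffs vs S4's, by General Rowe's action — Opt1: 3>-1, Opt2: 4>3, Opt3: 6>2, Opt4: 6>2, Opt5: 3>2.
Every comparison favours S1, so S1 strictly dominates S4.

S1 strictly dominates S4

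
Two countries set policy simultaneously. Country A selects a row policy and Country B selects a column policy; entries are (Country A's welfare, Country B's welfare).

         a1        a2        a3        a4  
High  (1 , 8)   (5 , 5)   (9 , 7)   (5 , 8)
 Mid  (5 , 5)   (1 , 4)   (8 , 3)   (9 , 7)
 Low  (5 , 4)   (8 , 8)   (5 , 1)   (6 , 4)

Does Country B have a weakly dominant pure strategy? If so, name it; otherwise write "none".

none

a1 fails to dominate a2 at Low (4<8).
a2 fails to dominate a1 at High (5<8).
a3 fails to dominate a1 at High (7<8).
a4 fails to dominate a2 at Low (4<8).
No single strategy dominates all the others.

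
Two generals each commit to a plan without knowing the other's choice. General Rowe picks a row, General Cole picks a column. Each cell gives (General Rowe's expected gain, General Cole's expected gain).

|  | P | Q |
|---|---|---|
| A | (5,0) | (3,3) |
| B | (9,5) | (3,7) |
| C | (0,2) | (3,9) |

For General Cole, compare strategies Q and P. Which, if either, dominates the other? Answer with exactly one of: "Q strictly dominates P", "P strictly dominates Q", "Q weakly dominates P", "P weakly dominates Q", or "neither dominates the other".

Q strictly dominates P

Q's payoffs vs P's, by General Rowe's action — A: 3>0, B: 7>5, C: 9>2.
Q gives a strictly higher payoff against each opponent action, so Q strictly dominates P.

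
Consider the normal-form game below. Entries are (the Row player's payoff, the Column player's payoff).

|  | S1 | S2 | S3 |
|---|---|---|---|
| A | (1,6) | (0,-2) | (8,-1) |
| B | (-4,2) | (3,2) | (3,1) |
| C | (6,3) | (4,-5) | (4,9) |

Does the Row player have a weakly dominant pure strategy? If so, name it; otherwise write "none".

A fails to dominate B at S2 (0<3).
B fails to dominate A at S1 (-4<1).
C fails to dominate A at S3 (4<8).
No single strategy dominates all the others.

none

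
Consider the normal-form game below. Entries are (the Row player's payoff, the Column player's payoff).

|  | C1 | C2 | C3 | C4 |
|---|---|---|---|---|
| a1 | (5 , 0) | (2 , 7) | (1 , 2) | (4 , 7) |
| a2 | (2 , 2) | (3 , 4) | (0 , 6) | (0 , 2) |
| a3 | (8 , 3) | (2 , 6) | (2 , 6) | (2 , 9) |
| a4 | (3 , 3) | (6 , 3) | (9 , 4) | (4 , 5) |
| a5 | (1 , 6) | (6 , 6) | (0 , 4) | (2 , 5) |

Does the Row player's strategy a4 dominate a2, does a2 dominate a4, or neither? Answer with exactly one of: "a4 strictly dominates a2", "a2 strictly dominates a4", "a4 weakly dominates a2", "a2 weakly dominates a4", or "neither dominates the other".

a4 strictly dominates a2

Compare a4 to a2 across each opponent action: C1: 3>2, C2: 6>3, C3: 9>0, C4: 4>0.
Every comparison favours a4, so a4 strictly dominates a2.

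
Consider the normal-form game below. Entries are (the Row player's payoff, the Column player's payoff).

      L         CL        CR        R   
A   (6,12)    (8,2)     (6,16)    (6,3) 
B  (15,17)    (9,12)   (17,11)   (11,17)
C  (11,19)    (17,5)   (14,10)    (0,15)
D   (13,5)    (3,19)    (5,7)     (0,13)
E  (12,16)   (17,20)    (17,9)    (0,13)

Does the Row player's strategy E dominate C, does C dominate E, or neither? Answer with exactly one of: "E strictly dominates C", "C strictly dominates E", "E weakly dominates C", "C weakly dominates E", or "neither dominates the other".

Compare E to C across each choice by the Column player: L: 12>11, CL: 17=17, CR: 17>14, R: 0=0.
E is at least as good everywhere and strictly better somewhere (tied only at CL, R), so E weakly but not strictly dominates C.

E weakly dominates C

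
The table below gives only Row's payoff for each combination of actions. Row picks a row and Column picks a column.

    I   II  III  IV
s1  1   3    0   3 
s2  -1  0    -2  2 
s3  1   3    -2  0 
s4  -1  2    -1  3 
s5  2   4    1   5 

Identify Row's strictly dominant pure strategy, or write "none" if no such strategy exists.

s5

s5 vs s1: I: 2>1, II: 4>3, III: 1>0, IV: 5>3.
s5 vs s2: I: 2>-1, II: 4>0, III: 1>-2, IV: 5>2.
s5 vs s3: I: 2>1, II: 4>3, III: 1>-2, IV: 5>0.
s5 vs s4: I: 2>-1, II: 4>2, III: 1>-1, IV: 5>3.
s5 strictly beats every other strategy against every opponent action, so it is strictly dominant.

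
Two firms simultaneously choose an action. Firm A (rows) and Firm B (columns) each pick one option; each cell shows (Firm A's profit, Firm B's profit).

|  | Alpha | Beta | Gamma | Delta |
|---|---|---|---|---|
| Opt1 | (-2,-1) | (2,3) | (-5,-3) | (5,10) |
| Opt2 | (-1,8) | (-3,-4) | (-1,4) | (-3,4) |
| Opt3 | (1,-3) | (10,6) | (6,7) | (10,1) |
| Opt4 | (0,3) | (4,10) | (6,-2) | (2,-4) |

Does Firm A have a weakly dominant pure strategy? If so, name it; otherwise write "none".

Opt3

Opt3 vs Opt1: Alpha: 1>-2, Beta: 10>2, Gamma: 6>-5, Delta: 10>5.
Opt3 vs Opt2: Alpha: 1>-1, Beta: 10>-3, Gamma: 6>-1, Delta: 10>-3.
Opt3 vs Opt4: Alpha: 1>0, Beta: 10>4, Gamma: 6=6, Delta: 10>2.
Opt3 is at least as good as every other strategy against every opponent action, so it is weakly dominant.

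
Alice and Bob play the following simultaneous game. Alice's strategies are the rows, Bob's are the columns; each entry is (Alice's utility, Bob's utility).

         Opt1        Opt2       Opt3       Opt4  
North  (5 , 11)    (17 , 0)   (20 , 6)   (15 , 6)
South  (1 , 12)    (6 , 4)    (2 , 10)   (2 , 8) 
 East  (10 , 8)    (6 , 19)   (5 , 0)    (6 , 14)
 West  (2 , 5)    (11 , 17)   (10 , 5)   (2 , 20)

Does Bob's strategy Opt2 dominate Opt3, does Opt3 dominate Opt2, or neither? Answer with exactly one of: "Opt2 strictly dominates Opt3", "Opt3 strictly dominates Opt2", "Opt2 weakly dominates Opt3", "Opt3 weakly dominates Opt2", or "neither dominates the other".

neither dominates the other

Opt2's payoffs vs Opt3's, by Alice's action — North: 0<6, South: 4<10, East: 19>0, West: 17>5.
Opt2 does better at East, West but worse at North, South; neither strategy dominates the other.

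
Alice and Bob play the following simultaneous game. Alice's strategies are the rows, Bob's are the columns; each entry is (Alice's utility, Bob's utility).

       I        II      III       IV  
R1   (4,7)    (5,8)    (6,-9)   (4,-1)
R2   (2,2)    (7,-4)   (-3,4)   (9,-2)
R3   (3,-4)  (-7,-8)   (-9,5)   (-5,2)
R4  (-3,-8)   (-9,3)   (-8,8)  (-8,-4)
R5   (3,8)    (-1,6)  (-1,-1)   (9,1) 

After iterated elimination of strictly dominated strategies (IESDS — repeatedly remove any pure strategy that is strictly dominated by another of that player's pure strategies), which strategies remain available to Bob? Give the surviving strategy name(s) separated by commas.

For Alice, R1 strictly dominates R3 on the remaining columns (I: 4>3, II: 5>-7, III: 6>-9, IV: 4>-5); eliminate R3.
Row R4 is eliminated: R1 beats it against every remaining column (I: 4>-3, II: 5>-9, III: 6>-8, IV: 4>-8).
For Bob, I strictly dominates IV on the remaining rows (R1: 7>-1, R2: 2>-2, R5: 8>1); eliminate IV.
For Alice, R1 strictly dominates R5 on the remaining columns (I: 4>3, II: 5>-1, III: 6>-1); eliminate R5.
Among the remaining strategies, none is strictly dominated by another pure strategy of the same player, so the elimination stops.
Surviving strategies — Alice: {R1, R2}; Bob: {I, II, III}.

I, II, III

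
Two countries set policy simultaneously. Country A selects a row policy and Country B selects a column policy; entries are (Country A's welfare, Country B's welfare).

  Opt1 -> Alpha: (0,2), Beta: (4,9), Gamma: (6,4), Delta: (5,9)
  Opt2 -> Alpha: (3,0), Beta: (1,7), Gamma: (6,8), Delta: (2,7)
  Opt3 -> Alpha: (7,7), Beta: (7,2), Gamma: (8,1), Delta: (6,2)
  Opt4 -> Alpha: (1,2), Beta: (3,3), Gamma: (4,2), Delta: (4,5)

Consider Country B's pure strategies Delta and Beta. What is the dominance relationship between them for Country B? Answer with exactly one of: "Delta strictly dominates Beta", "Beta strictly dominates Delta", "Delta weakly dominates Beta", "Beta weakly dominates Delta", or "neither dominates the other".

Delta's payoffs vs Beta's, by Country A's action — Opt1: 9=9, Opt2: 7=7, Opt3: 2=2, Opt4: 5>3.
Delta is at least as good everywhere and strictly better somewhere (tied only at Opt1, Opt2, Opt3), so Delta weakly but not strictly dominates Beta.

Delta weakly dominates Beta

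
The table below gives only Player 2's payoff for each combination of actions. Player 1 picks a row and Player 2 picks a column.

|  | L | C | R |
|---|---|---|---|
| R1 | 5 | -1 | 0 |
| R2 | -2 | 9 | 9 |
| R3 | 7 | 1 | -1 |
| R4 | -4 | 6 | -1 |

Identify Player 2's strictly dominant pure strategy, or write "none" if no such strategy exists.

none

L fails to dominate C at R2 (-2<9).
C fails to dominate L at R1 (-1<5).
R fails to dominate L at R1 (0<5).
No single strategy dominates all the others.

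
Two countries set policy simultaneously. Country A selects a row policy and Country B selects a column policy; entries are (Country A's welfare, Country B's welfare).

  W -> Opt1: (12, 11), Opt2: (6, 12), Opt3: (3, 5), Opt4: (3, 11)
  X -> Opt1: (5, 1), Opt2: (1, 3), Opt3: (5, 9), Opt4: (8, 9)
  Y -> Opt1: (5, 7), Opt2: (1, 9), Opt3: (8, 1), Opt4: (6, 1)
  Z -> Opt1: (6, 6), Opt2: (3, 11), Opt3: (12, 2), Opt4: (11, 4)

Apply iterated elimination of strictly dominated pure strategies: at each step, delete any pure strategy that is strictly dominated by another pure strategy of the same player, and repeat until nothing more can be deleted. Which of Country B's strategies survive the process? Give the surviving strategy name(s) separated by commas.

For Country A, Z strictly dominates X on the remaining columns (Opt1: 6>5, Opt2: 3>1, Opt3: 12>5, Opt4: 11>8); eliminate X.
Row Y is eliminated: Z beats it against every remaining column (Opt1: 6>5, Opt2: 3>1, Opt3: 12>8, Opt4: 11>6).
For Country B, Opt2 strictly dominates Opt1 on the remaining rows (W: 12>11, Z: 11>6); eliminate Opt1.
Country B's strategy Opt3 is strictly dominated by Opt2 (W: 12>5, Z: 11>2) and is removed.
Column Opt4 is eliminated: Opt2 beats it against every remaining row (W: 12>11, Z: 11>4).
Country A's strategy Z is strictly dominated by W (Opt2: 6>3) and is removed.
Among the remaining strategies, none is strictly dominated by another pure strategy of the same player, so the elimination stops.
Surviving strategies — Country A: {W}; Country B: {Opt2}.

Opt2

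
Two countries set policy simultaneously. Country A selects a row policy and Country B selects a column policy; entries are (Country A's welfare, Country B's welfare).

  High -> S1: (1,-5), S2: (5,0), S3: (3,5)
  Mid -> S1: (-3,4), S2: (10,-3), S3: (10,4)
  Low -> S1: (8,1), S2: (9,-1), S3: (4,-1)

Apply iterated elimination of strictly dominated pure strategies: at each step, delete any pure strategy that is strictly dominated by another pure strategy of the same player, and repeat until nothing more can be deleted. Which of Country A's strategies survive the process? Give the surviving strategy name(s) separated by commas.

Row High is eliminated: Low beats it against every remaining column (S1: 8>1, S2: 9>5, S3: 4>3).
For Country B, S1 strictly dominates S2 on the remaining rows (Mid: 4>-3, Low: 1>-1); eliminate S2.
Among the remaining strategies, none is strictly dominated by another pure strategy of the same player, so the elimination stops.
Surviving strategies — Country A: {Mid, Low}; Country B: {S1, S3}.

Mid, Low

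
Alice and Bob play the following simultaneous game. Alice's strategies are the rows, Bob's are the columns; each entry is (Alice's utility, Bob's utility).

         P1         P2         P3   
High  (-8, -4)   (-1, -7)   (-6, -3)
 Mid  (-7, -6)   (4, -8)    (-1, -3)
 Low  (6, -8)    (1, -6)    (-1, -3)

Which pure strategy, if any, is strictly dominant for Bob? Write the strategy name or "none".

P3

P3 vs P1: High: -3>-4, Mid: -3>-6, Low: -3>-8.
P3 vs P2: High: -3>-7, Mid: -3>-8, Low: -3>-6.
P3 strictly beats every other strategy against every opponent action, so it is strictly dominant.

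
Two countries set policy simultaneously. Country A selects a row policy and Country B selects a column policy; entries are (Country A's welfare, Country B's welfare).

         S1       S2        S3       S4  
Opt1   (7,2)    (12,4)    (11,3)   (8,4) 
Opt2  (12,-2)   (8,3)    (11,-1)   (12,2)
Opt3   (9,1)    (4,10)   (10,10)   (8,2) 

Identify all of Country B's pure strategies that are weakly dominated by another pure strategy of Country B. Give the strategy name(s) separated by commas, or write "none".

S2 weakly dominates S1 — Opt1: 4>2, Opt2: 3>-2, Opt3: 10>1.
S2 is not dominated — it holds its own against S1 at Opt1 (4>2); S3 at Opt1 (4>3); S4 at Opt2 (3>2).
S2 weakly dominates S3 — Opt1: 4>3, Opt2: 3>-1, Opt3: 10=10.
S4 is weakly dominated by S2 (Opt1: 4=4, Opt2: 3>2, Opt3: 10>2).

S1, S3, S4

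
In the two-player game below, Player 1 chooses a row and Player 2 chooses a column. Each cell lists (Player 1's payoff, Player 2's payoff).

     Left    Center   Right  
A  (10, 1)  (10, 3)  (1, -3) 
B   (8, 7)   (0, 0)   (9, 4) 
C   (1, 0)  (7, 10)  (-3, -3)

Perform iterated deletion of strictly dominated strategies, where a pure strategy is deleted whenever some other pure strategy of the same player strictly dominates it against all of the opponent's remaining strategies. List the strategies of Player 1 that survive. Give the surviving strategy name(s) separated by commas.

For Player 1, A strictly dominates C on the remaining columns (Left: 10>1, Center: 10>7, Right: 1>-3); eliminate C.
Column Right is eliminated: Left beats it against every remaining row (A: 1>-3, B: 7>4).
For Player 1, A strictly dominates B on the remaining columns (Left: 10>8, Center: 10>0); eliminate B.
Column Left is eliminated: Center beats it against every remaining row (A: 3>1).
Among the remaining strategies, none is strictly dominated by another pure strategy of the same player, so the elimination stops.
Surviving strategies — Player 1: {A}; Player 2: {Center}.

A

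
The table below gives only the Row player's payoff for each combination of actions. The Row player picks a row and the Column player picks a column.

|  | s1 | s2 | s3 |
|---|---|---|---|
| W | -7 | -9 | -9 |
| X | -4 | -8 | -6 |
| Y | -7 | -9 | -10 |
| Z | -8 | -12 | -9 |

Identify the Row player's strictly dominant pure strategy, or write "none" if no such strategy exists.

X

X vs W: s1: -4>-7, s2: -8>-9, s3: -6>-9.
X vs Y: s1: -4>-7, s2: -8>-9, s3: -6>-10.
X vs Z: s1: -4>-8, s2: -8>-12, s3: -6>-9.
X strictly beats every other strategy against every opponent action, so it is strictly dominant.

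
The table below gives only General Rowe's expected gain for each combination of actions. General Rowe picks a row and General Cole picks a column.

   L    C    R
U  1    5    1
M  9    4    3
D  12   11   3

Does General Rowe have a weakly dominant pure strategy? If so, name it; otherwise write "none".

D

D vs U: L: 12>1, C: 11>5, R: 3>1.
D vs M: L: 12>9, C: 11>4, R: 3=3.
D is at least as good as every other strategy against every opponent action, so it is weakly dominant.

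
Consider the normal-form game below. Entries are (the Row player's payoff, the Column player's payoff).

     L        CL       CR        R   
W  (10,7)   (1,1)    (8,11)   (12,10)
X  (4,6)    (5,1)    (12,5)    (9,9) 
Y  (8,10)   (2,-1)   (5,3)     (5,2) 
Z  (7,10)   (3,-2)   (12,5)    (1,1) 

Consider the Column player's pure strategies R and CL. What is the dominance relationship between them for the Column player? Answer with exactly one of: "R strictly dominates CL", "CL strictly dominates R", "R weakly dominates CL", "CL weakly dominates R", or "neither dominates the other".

Compare R to CL across each opponent action: W: 10>1, X: 9>1, Y: 2>-1, Z: 1>-2.
Every comparison favours R, so R strictly dominates CL.

R strictly dominates CL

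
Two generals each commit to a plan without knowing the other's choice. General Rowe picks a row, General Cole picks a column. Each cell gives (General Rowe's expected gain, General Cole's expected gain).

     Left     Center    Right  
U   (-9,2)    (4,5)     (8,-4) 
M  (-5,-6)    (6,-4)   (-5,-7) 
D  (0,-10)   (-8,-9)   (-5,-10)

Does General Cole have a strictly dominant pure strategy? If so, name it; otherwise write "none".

Center

Center vs Left: U: 5>2, M: -4>-6, D: -9>-10.
Center vs Right: U: 5>-4, M: -4>-7, D: -9>-10.
Center strictly beats every other strategy against every opponent action, so it is strictly dominant.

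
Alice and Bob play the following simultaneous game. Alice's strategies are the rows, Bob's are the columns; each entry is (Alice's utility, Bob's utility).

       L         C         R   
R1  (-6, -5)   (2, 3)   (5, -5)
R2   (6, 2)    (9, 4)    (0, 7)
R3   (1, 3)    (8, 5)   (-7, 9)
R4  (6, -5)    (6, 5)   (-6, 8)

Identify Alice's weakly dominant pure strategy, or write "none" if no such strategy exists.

none

R1 fails to dominate R2 at L (-6<6).
R2 fails to dominate R1 at R (0<5).
R3 fails to dominate R1 at R (-7<5).
R4 fails to dominate R1 at R (-6<5).
No single strategy dominates all the others.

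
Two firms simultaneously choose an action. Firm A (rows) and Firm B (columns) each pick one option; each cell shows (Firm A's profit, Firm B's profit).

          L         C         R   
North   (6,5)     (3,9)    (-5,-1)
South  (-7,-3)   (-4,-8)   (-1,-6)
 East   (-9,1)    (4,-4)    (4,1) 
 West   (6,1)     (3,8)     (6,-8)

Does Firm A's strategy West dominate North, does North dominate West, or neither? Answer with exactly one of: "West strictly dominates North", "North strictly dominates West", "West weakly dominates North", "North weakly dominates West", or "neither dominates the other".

West weakly dominates North

Compare West to North across every action of Firm B: L: 6=6, C: 3=3, R: 6>-5.
West is at least as good everywhere and strictly better somewhere (tied only at L, C), so West weakly but not strictly dominates North.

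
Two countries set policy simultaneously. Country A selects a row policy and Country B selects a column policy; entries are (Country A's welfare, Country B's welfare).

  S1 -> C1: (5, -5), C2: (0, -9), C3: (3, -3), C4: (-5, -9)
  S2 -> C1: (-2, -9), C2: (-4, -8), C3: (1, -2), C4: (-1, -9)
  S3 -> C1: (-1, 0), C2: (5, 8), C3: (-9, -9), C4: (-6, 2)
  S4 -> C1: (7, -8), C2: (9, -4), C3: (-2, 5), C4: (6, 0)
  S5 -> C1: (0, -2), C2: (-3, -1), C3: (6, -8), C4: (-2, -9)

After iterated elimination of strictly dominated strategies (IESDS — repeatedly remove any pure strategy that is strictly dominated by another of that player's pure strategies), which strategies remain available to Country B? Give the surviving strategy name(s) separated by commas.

Row S3 is eliminated: S4 beats it against every remaining column (C1: 7>-1, C2: 9>5, C3: -2>-9, C4: 6>-6).
Country B's strategy C4 is strictly dominated by C3 (S1: -3>-9, S2: -2>-9, S4: 5>0, S5: -8>-9) and is removed.
Country A's strategy S2 is strictly dominated by S1 (C1: 5>-2, C2: 0>-4, C3: 3>1) and is removed.
Among the remaining strategies, none is strictly dominated by another pure strategy of the same player, so the elimination stops.
Surviving strategies — Country A: {S1, S4, S5}; Country B: {C1, C2, C3}.

C1, C2, C3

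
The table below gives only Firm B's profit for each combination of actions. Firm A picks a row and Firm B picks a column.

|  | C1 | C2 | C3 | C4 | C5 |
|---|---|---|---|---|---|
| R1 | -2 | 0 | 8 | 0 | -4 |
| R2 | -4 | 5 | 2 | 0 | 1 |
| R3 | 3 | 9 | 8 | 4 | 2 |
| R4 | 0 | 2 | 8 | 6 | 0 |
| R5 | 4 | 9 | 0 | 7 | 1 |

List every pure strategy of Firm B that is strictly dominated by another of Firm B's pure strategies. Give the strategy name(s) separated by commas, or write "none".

C1, C5

C1 is strictly dominated by C2 (R1: 0>-2, R2: 5>-4, R3: 9>3, R4: 2>0, R5: 9>4).
Nothing dominates C2: C1 at R1 (0>-2); C3 at R2 (5>2); C4 at R1 (0=0); C5 at R1 (0>-4).
C3 is not dominated — it holds its own against C1 at R1 (8>-2); C2 at R1 (8>0); C4 at R1 (8>0); C5 at R1 (8>-4).
C4: no other strategy beats it everywhere (C1 at R1 (0>-2); C2 at R1 (0=0); C3 at R5 (7>0); C5 at R1 (0>-4)).
C2 strictly dominates C5 — R1: 0>-4, R2: 5>1, R3: 9>2, R4: 2>0, R5: 9>1.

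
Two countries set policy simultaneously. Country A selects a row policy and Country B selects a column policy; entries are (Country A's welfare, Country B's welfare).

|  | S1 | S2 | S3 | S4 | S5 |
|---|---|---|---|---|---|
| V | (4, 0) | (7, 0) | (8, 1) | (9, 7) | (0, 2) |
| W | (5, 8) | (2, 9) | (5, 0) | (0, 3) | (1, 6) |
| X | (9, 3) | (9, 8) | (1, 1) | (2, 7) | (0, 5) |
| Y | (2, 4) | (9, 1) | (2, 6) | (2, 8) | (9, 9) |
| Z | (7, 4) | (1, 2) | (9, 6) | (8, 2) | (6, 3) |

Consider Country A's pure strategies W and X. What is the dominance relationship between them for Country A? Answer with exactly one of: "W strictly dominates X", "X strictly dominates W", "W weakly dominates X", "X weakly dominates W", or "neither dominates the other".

neither dominates the other

Compare W to X across every action of Country B: S1: 5<9, S2: 2<9, S3: 5>1, S4: 0<2, S5: 1>0.
W does better at S3, S5 but worse at S1, S2, S4; neither strategy dominates the other.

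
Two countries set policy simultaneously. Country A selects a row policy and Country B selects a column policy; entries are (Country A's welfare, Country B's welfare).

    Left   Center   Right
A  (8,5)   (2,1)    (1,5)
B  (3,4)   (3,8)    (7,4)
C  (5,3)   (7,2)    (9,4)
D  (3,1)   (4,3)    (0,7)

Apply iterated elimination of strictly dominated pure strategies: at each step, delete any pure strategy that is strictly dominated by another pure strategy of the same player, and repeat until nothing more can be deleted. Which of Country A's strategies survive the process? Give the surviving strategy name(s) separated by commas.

For Country A, C strictly dominates B on the remaining columns (Left: 5>3, Center: 7>3, Right: 9>7); eliminate B.
Country A's strategy D is strictly dominated by C (Left: 5>3, Center: 7>4, Right: 9>0) and is removed.
For Country B, Left strictly dominates Center on the remaining rows (A: 5>1, C: 3>2); eliminate Center.
Among the remaining strategies, none is strictly dominated by another pure strategy of the same player, so the elimination stops.
Surviving strategies — Country A: {A, C}; Country B: {Left, Right}.

A, C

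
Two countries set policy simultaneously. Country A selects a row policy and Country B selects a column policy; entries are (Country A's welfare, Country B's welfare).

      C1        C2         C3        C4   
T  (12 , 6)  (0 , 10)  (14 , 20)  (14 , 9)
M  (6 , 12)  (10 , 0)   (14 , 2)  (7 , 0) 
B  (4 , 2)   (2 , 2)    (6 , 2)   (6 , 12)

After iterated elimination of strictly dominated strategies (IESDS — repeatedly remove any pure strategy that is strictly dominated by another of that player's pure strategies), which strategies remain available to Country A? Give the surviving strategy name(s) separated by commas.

Country A's strategy B is strictly dominated by M (C1: 6>4, C2: 10>2, C3: 14>6, C4: 7>6) and is removed.
Column C2 is eliminated: C3 beats it against every remaining row (T: 20>10, M: 2>0).
Country B's strategy C4 is strictly dominated by C3 (T: 20>9, M: 2>0) and is removed.
Among the remaining strategies, none is strictly dominated by another pure strategy of the same player, so the elimination stops.
Surviving strategies — Country A: {T, M}; Country B: {C1, C3}.

T, M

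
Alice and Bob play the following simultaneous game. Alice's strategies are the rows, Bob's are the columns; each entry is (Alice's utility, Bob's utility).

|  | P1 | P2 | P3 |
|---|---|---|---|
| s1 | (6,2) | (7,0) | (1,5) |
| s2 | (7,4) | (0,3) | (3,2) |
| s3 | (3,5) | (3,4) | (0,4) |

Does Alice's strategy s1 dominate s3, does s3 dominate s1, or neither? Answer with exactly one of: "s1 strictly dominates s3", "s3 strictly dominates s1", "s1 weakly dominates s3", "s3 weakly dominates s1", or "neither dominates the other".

s1's payoffs vs s3's, by Bob's action — P1: 6>3, P2: 7>3, P3: 1>0.
Every comparison favours s1, so s1 strictly dominates s3.

s1 strictly dominates s3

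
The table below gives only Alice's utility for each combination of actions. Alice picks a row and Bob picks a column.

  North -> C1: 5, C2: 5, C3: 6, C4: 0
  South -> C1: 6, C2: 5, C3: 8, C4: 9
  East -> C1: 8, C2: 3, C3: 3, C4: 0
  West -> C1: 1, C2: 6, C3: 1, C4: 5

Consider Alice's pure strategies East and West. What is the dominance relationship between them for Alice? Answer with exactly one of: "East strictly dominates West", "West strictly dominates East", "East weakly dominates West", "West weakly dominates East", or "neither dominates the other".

East's payoffs vs West's, by Bob's action — C1: 8>1, C2: 3<6, C3: 3>1, C4: 0<5.
East does better at C1, C3 but worse at C2, C4; neither strategy dominates the other.

neither dominates the other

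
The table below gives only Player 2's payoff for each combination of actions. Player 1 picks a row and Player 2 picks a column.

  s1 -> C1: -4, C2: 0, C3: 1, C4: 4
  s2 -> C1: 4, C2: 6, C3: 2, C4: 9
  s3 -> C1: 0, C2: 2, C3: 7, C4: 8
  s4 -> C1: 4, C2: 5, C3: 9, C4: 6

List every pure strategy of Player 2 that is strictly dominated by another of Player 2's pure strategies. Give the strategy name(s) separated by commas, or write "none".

C1: dominated, since C2 does at least as well everywhere (s1: 0>-4, s2: 6>4, s3: 2>0, s4: 5>4).
C2: dominated, since C4 does at least as well everywhere (s1: 4>0, s2: 9>6, s3: 8>2, s4: 6>5).
C3 is not dominated — it holds its own against C1 at s1 (1>-4); C2 at s1 (1>0); C4 at s4 (9>6).
C4: no other strategy beats it everywhere (C1 at s1 (4>-4); C2 at s1 (4>0); C3 at s1 (4>1)).

C1, C2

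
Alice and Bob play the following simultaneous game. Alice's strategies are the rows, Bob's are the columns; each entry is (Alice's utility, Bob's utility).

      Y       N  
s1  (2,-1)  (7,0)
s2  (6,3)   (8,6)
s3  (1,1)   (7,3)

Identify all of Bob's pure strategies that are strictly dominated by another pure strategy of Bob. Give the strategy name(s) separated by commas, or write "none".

Y

Y is strictly dominated by N (s1: 0>-1, s2: 6>3, s3: 3>1).
N: no other strategy beats it everywhere (Y at s1 (0>-1)).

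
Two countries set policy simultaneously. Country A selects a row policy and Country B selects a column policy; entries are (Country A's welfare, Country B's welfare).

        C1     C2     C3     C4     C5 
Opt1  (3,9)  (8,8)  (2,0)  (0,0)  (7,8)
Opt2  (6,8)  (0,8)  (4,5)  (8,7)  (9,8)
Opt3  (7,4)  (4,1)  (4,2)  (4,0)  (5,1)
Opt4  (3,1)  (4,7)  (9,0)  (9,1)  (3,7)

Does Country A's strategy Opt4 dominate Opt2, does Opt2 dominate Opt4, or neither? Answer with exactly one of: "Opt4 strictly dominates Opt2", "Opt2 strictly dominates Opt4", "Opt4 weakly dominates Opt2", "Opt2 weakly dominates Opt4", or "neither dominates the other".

neither dominates the other

Compare Opt4 to Opt2 across each choice by Country B: C1: 3<6, C2: 4>0, C3: 9>4, C4: 9>8, C5: 3<9.
Opt4 does better at C2, C3, C4 but worse at C1, C5; neither strategy dominates the other.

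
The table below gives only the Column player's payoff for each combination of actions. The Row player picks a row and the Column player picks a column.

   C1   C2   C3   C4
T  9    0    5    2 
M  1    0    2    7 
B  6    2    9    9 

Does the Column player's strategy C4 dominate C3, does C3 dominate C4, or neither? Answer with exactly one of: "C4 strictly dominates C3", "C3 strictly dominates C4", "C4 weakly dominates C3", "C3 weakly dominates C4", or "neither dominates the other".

Compare C4 to C3 across each opponent action: T: 2<5, M: 7>2, B: 9=9.
C4 does better at M but worse at T; neither strategy dominates the other.

neither dominates the other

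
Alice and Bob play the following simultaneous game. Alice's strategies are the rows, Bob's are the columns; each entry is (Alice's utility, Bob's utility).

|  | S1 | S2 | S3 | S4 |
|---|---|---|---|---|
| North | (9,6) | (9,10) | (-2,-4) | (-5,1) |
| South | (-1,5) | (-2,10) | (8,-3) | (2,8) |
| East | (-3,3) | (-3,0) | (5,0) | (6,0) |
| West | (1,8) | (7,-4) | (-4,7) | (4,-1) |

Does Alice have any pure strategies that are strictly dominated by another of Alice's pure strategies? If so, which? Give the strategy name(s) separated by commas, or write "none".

none

Nothing dominates North: South at S1 (9>-1); East at S1 (9>-3); West at S1 (9>1).
South: no other strategy beats it everywhere (North at S3 (8>-2); East at S1 (-1>-3); West at S3 (8>-4)).
East: no other strategy beats it everywhere (North at S3 (5>-2); South at S4 (6>2); West at S3 (5>-4)).
West: no other strategy beats it everywhere (North at S4 (4>-5); South at S1 (1>-1); East at S1 (1>-3)).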